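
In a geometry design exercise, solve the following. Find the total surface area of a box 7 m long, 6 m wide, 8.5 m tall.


Shape: rectangular prism
l = 7 m, w = 6 m, h = 8.5 m
Formula: SA = 2(lw + lh + wh)
lw = 42, lh = 59.5, wh = 51
lw + lh + wh = 152.5
SA = 2 * 152.5
SA = 305
305 m^2


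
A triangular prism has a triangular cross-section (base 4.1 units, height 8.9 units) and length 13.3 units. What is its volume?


Shape: triangular prism
Triangle base = 4.1 units, triangle height = 8.9 units, prism length L = 13.3 units
Formula: V = (1/2 * b * h_tri) * L
Cross-section area = 0.5 * 4.1 * 8.9 = 18.245
V = 18.245 * 13.3
V = 242.6585
242.6585 units^3


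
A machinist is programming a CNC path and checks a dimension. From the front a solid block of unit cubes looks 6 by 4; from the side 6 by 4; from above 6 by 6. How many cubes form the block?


Orthographic views of a solid rectangular block:
Front view 6 x 4 -> length = 6, height = 4
Side view 6 x 4 -> width = 6, height = 4 (consistent)
Top view 6 x 6 -> confirms length = 6, width = 6
The block is 6 x 6 x 4.
Total unit cubes = 6 * 6 * 4 = 144
144 unit cubes


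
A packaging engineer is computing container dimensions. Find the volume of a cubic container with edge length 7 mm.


Shape: cube
Side s = 7 mm
Formula: V = s^3
V = 7 * 7 * 7
V = 49 * 7
V = 343
343 mm^3


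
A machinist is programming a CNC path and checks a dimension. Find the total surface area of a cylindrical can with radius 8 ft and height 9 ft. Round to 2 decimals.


Shape: closed cylinder
Radius r = 8 ft, Height h = 9 ft
Formula: SA = 2*pi*r^2 + 2*pi*r*h = 2*pi*r*(r + h)
r + h = 17
2 * r * (r + h) = 2 * 8 * 17 = 272
SA = 272 * pi
SA = 854.51
854.51 ft^2


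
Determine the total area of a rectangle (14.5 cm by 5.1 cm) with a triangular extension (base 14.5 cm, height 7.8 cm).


Composite shape: rectangle + triangle
Rectangle area = 14.5 * 5.1 = 73.95
Triangle area = 0.5 * 14.5 * 7.8 = 56.55
Total = 73.95 + 56.55
Total = 130.5
130.5 cm^2


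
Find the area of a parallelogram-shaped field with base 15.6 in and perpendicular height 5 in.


Shape: parallelogram
Base b = 15.6 in, Height h = 5 in
Formula: A = b * h
A = 15.6 * 5
A = 78
78 in^2


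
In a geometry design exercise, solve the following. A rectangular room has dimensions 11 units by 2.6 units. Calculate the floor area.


Shape: rectangle
Length l = 11 units, Width w = 2.6 units
Formula: A = l * w
A = 11 * 2.6
A = 28.6
28.6 units^2


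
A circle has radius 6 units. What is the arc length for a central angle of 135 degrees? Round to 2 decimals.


Shape: circular arc
Radius r = 6 units, Angle = 135 degrees
Formula: L = (angle/360) * 2 * pi * r
2 * pi * r = 12 * pi
L = (135/360) * 12 * pi
L = 4.5 * pi
L = 14.14
14.14 units


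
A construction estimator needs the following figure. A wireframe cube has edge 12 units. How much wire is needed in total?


Shape: cube
Side s = 12 units
A cube has 12 edges, all equal.
Formula: total edge length = 12 * s
Total = 12 * 12
Total = 144
144 units


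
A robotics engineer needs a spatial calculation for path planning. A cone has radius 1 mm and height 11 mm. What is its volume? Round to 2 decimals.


Shape: cone
Radius r = 1 mm, Height h = 11 mm
Formula: V = (1/3) * pi * r^2 * h
r^2 = 1
pi * r^2 * h = pi * 1 * 11 = 11 * pi
V = 11 * pi / 3
V = 11.52
11.52 mm^3


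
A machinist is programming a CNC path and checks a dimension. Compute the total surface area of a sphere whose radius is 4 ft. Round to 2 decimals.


Shape: sphere
Radius r = 4 ft
Formula: SA = 4 * pi * r^2
r^2 = 16
SA = 4 * pi * 16
SA = 64 * pi
SA = 201.06
201.06 ft^2


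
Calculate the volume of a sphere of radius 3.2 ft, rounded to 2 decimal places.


Shape: sphere
Radius r = 3.2 ft
Formula: V = (4/3) * pi * r^3
r^3 = 32.768
(4/3) * 32.768 = 43.690667
V = 43.690667 * pi
V = 137.26
137.26 ft^3


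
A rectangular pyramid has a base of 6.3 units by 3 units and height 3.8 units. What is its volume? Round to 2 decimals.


Shape: rectangular pyramid
Base: 6.3 units x 3 units, Height h = 3.8 units
Formula: V = (1/3) * base_area * h
base_area = 6.3 * 3 = 18.9
base_area * h = 18.9 * 3.8 = 71.82
V = 71.82 / 3
V = 23.94
23.94 units^3


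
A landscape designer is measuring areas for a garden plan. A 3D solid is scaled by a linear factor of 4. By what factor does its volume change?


Linear scale factor k = 4
Rule: under a linear scaling by k, volumes scale by k^3.
k^3 = 4 * 4 * 4
k^3 = 16 * 4
k^3 = 64
Volume scales by a factor of 64.
64 (dimensionless)


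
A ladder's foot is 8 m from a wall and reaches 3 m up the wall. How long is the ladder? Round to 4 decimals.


Shape: right triangle
Legs a = 8 m, b = 3 m
Formula: c = sqrt(a^2 + b^2)
a^2 = 64, b^2 = 9
a^2 + b^2 = 73
c = sqrt(73)
c = 8.544
8.544 m


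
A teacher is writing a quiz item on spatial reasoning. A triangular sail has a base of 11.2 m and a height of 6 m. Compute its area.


Shape: triangle
Base b = 11.2 m, Height h = 6 m
Formula: A = (1/2) * b * h
A = 0.5 * 11.2 * 6
A = 0.5 * 67.2
A = 33.6
33.6 m^2


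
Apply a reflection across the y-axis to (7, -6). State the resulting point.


Transformation: reflection
Original point: (7, -6)
Rule for reflection over the y-axis: (x, y) -> (-x, y)
Apply: (7, -6) -> (-7, -6)
(-7, -6)


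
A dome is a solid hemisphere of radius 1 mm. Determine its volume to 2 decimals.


Shape: hemisphere (half of a sphere)
Radius r = 1 mm
Formula: V = (1/2) * (4/3) * pi * r^3 = (2/3) * pi * r^3
r^3 = 1
(2/3) * 1 = 0.666667
V = 0.666667 * pi
V = 2.09
2.09 mm^3


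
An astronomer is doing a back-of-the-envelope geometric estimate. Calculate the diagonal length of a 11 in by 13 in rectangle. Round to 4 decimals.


Shape: rectangle (diagonal via Pythagoras)
Sides: 11 in and 13 in
Formula: d = sqrt(l^2 + w^2)
l^2 = 121, w^2 = 169
l^2 + w^2 = 290
d = sqrt(290)
d = 17.0294
17.0294 in


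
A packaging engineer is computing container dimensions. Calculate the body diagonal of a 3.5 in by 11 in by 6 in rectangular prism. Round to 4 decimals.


Shape: rectangular box (space diagonal)
l = 3.5 in, w = 11 in, h = 6 in
Visualize: the diagonal of the base, then a right triangle with that diagonal and the height.
Formula: d = sqrt(l^2 + w^2 + h^2)
l^2 + w^2 + h^2 = 12.25 + 121 + 36 = 169.25
d = sqrt(169.25)
d = 13.0096
13.0096 in


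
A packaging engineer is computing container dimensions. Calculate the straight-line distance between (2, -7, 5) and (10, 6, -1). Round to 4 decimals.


3D distance between two points
P1 = (2, -7, 5), P2 = (10, 6, -1)
Formula: d = sqrt((x2-x1)^2 + (y2-y1)^2 + (z2-z1)^2)
dx = 10 - 2 = 8
dy = 6 - -7 = 13
dz = -1 - 5 = -6
dx^2 + dy^2 + dz^2 = 64 + 169 + 36 = 269
d = sqrt(269)
d = 16.4012
16.4012 units


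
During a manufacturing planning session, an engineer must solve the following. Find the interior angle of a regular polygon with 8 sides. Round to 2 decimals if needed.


Shape: regular octagon (8 sides)
Formula: interior angle = (n - 2) * 180 / n
(n - 2) = 6
(n - 2) * 180 = 1080
angle = 1080 / 8
angle = 135
135 degrees


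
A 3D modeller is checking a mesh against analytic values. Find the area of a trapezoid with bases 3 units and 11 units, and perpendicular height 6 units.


Shape: trapezoid
Parallel sides a = 3 units, b = 11 units; Height h = 6 units
Formula: A = (a + b) * h / 2
a + b = 3 + 11 = 14
A = 14 * 6 / 2
A = 84 / 2
A = 42
42 units^2


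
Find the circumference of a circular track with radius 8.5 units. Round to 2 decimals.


Shape: circle
Radius r = 8.5 units
Formula: C = 2 * pi * r
C = 2 * pi * 8.5
C = 17 * pi
C = 53.41
53.41 units


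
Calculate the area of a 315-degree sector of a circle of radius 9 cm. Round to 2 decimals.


Shape: circular sector
Radius r = 9 cm, Angle = 315 degrees
Formula: A = (angle/360) * pi * r^2
r^2 = 81
Fraction of circle = 315/360
A = (315/360) * pi * 81
A = 70.875 * pi
A = 222.66
222.66 cm^2


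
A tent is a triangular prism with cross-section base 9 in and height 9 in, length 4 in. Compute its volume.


Shape: triangular prism
Triangle base = 9 in, triangle height = 9 in, prism length L = 4 in
Formula: V = (1/2 * b * h_tri) * L
Cross-section area = 0.5 * 9 * 9 = 40.5
V = 40.5 * 4
V = 162
162 in^3


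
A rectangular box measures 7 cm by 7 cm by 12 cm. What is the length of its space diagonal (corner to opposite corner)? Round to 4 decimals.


Shape: rectangular box (space diagonal)
l = 7 cm, w = 7 cm, h = 12 cm
Visualize: the diagonal of the base, then a right triangle with that diagonal and the height.
Formula: d = sqrt(l^2 + w^2 + h^2)
l^2 + w^2 + h^2 = 49 + 49 + 144 = 242
d = sqrt(242)
d = 15.5563
15.5563 cm


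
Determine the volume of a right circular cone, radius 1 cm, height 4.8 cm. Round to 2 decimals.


Shape: cone
Radius r = 1 cm, Height h = 4.8 cm
Formula: V = (1/3) * pi * r^2 * h
r^2 = 1
pi * r^2 * h = pi * 1 * 4.8 = 4.8 * pi
V = 4.8 * pi / 3
V = 5.03
5.03 cm^3


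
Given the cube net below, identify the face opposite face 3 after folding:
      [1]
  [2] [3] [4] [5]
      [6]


Net: cross layout. Take square 3 as the base (bottom).
Fold the four squares in the horizontal row up around 3: 2 -> left, 4 -> right, 5 wraps to the top.
Fold 1 and 6 up from 3: 1 -> back, 6 -> front.
Opposite pairs are therefore: (1, 6), (2, 4), (3, 5).
Face 3 is opposite face 5.
face 5


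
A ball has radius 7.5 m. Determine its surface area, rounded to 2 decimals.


Shape: sphere
Radius r = 7.5 m
Formula: SA = 4 * pi * r^2
r^2 = 56.25
SA = 4 * pi * 56.25
SA = 225 * pi
SA = 706.86
706.86 m^2


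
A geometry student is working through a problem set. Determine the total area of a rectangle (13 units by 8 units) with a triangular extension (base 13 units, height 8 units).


Composite shape: rectangle + triangle
Rectangle area = 13 * 8 = 104
Triangle area = 0.5 * 13 * 8 = 52
Total = 104 + 52
Total = 156
156 units^2


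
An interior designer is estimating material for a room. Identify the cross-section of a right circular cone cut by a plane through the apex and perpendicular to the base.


Solid: right circular cone
Cutting plane: through the apex and perpendicular to the base
Visualize the intersection of the plane with the solid's surface.
The boundary of the cut region is a isosceles triangle.
isosceles triangle


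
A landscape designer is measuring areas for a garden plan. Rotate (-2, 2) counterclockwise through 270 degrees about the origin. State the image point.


Transformation: rotation about the origin
Original point: (-2, 2)
Rule for 270 deg counterclockwise: (x, y) -> (y, -x)
Apply: (-2, 2) -> (2, 2)
(2, 2)


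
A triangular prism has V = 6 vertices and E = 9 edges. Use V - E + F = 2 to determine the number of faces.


Polyhedron: triangular prism
Euler's formula for convex polyhedra: V - E + F = 2
Given: V = 6 vertices and E = 9 edges
Solve for F:
F = 2 + E - V = 2 + 9 - 6 = 5
5 faces


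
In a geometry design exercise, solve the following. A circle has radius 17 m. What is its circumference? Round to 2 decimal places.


Shape: circle
Radius r = 17 m
Formula: C = 2 * pi * r
C = 2 * pi * 17
C = 34 * pi
C = 106.81
106.81 m


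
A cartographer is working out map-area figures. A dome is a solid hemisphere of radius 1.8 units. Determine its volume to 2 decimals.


Shape: hemisphere (half of a sphere)
Radius r = 1.8 units
Formula: V = (1/2) * (4/3) * pi * r^3 = (2/3) * pi * r^3
r^3 = 5.832
(2/3) * 5.832 = 3.888
V = 3.888 * pi
V = 12.21
12.21 units^3


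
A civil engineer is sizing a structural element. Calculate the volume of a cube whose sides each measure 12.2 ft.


Shape: cube
Side s = 12.2 ft
Formula: V = s^3
V = 12.2 * 12.2 * 12.2
V = 148.84 * 12.2
V = 1815.848
1815.848 ft^3


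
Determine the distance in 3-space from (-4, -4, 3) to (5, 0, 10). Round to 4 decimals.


3D distance between two points
P1 = (-4, -4, 3), P2 = (5, 0, 10)
Formula: d = sqrt((x2-x1)^2 + (y2-y1)^2 + (z2-z1)^2)
dx = 5 - -4 = 9
dy = 0 - -4 = 4
dz = 10 - 3 = 7
dx^2 + dy^2 + dz^2 = 81 + 16 + 49 = 146
d = sqrt(146)
d = 12.083
12.083 units


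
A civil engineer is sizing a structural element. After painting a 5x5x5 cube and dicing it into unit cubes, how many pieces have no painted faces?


Large cube: 5 x 5 x 5, cut into unit cubes.
n = 5, so n - 2 = 3
Unpainted cubes form the interior (n - 2)^3 block.
(n - 2)^3 = 3^3 = 27
27 unit cubes


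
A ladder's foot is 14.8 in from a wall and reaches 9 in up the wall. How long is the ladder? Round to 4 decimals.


Shape: right triangle
Legs a = 14.8 in, b = 9 in
Formula: c = sqrt(a^2 + b^2)
a^2 = 219.04, b^2 = 81
a^2 + b^2 = 300.04
c = sqrt(300.04)
c = 17.3217
17.3217 in


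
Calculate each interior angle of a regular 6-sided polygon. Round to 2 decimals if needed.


Shape: regular hexagon (6 sides)
Formula: interior angle = (n - 2) * 180 / n
(n - 2) = 4
(n - 2) * 180 = 720
angle = 720 / 6
angle = 120
120 degrees


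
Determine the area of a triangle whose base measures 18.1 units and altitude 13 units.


Shape: triangle
Base b = 18.1 units, Height h = 13 units
Formula: A = (1/2) * b * h
A = 0.5 * 18.1 * 13
A = 0.5 * 235.3
A = 117.65
117.65 units^2


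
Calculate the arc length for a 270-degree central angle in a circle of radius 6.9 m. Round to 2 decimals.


Shape: circular arc
Radius r = 6.9 m, Angle = 270 degrees
Formula: L = (angle/360) * 2 * pi * r
2 * pi * r = 13.8 * pi
L = (270/360) * 13.8 * pi
L = 10.35 * pi
L = 32.52
32.52 m


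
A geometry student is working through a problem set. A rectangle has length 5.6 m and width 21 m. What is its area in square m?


Shape: rectangle
Length l = 5.6 m, Width w = 21 m
Formula: A = l * w
A = 5.6 * 21
A = 117.6
117.6 m^2


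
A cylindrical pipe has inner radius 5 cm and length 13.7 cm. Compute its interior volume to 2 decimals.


Shape: cylinder
Radius r = 5 cm, Height h = 13.7 cm
Formula: V = pi * r^2 * h
r^2 = 25
V = pi * 25 * 13.7
V = 342.5 * pi
V = 1076
1076 cm^3


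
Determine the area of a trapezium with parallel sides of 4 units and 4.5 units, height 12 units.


Shape: trapezoid
Parallel sides a = 4 units, b = 4.5 units; Height h = 12 units
Formula: A = (a + b) * h / 2
a + b = 4 + 4.5 = 8.5
A = 8.5 * 12 / 2
A = 102 / 2
A = 51
51 units^2


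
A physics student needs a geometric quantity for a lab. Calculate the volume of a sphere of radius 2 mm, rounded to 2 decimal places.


Shape: sphere
Radius r = 2 mm
Formula: V = (4/3) * pi * r^3
r^3 = 8
(4/3) * 8 = 10.666667
V = 10.666667 * pi
V = 33.51
33.51 mm^3


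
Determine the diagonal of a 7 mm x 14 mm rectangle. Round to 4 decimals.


Shape: rectangle (diagonal via Pythagoras)
Sides: 7 mm and 14 mm
Formula: d = sqrt(l^2 + w^2)
l^2 = 49, w^2 = 196
l^2 + w^2 = 245
d = sqrt(245)
d = 15.6525
15.6525 mm


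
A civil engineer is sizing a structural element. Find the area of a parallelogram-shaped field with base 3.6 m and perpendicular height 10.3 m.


Shape: parallelogram
Base b = 3.6 m, Height h = 10.3 m
Formula: A = b * h
A = 3.6 * 10.3
A = 37.08
37.08 m^2


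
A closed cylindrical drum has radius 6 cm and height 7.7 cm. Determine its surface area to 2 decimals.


Shape: closed cylinder
Radius r = 6 cm, Height h = 7.7 cm
Formula: SA = 2*pi*r^2 + 2*pi*r*h = 2*pi*r*(r + h)
r + h = 13.7
2 * r * (r + h) = 2 * 6 * 13.7 = 164.4
SA = 164.4 * pi
SA = 516.48
516.48 cm^2


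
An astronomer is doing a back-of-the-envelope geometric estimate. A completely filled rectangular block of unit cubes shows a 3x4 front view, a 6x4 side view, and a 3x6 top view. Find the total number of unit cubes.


Orthographic views of a solid rectangular block:
Front view 3 x 4 -> length = 3, height = 4
Side view 6 x 4 -> width = 6, height = 4 (consistent)
Top view 3 x 6 -> confirms length = 3, width = 6
The block is 3 x 6 x 4.
Total unit cubes = 3 * 6 * 4 = 72
72 unit cubes


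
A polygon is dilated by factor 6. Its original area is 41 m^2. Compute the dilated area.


Linear scale factor k = 6
Original area = 41 m^2
Rule: under a linear scaling by k, areas scale by k^2.
k^2 = 6^2 = 36
New area = 41 * 36
New area = 1476
1476 m^2


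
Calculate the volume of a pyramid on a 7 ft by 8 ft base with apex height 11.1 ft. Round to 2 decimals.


Shape: rectangular pyramid
Base: 7 ft x 8 ft, Height h = 11.1 ft
Formula: V = (1/3) * base_area * h
base_area = 7 * 8 = 56
base_area * h = 56 * 11.1 = 621.6
V = 621.6 / 3
V = 207.2
207.2 ft^3


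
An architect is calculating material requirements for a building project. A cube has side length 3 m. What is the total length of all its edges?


Shape: cube
Side s = 3 m
A cube has 12 edges, all equal.
Formula: total edge length = 12 * s
Total = 12 * 3
Total = 36
36 m


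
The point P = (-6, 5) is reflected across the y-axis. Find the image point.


Transformation: reflection
Original point: (-6, 5)
Rule for reflection over the y-axis: (x, y) -> (-x, y)
Apply: (-6, 5) -> (6, 5)
(6, 5)


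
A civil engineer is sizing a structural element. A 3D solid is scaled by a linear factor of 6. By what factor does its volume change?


Linear scale factor k = 6
Rule: under a linear scaling by k, volumes scale by k^3.
k^3 = 6 * 6 * 6
k^3 = 36 * 6
k^3 = 216
Volume scales by a factor of 216.
216 (dimensionless)


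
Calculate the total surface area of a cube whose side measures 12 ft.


Shape: cube
Side s = 12 ft
A cube has 6 square faces.
Formula: SA = 6 * s^2
s^2 = 144
SA = 6 * 144
SA = 864
864 ft^2


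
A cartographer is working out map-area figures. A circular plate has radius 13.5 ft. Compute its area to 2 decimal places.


Shape: circle
Radius r = 13.5 ft
Formula: A = pi * r^2
r^2 = 13.5^2 = 182.25
A = pi * 182.25
A = 572.56
572.56 ft^2


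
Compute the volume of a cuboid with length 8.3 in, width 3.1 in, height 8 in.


Shape: rectangular prism
l = 8.3 in, w = 3.1 in, h = 8 in
Formula: V = l * w * h
V = 8.3 * 3.1 * 8
V = 25.73 * 8
V = 205.84
205.84 in^3


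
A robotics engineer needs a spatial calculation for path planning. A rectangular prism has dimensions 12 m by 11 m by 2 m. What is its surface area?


Shape: rectangular prism
l = 12 m, w = 11 m, h = 2 m
Formula: SA = 2(lw + lh + wh)
lw = 132, lh = 24, wh = 22
lw + lh + wh = 178
SA = 2 * 178
SA = 356
356 m^2


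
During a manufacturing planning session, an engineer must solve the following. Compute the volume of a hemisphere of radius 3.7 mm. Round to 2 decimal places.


Shape: hemisphere (half of a sphere)
Radius r = 3.7 mm
Formula: V = (1/2) * (4/3) * pi * r^3 = (2/3) * pi * r^3
r^3 = 50.653
(2/3) * 50.653 = 33.768667
V = 33.768667 * pi
V = 106.09
106.09 mm^3


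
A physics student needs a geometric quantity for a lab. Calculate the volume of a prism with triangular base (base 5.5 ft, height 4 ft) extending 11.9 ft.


Shape: triangular prism
Triangle base = 5.5 ft, triangle height = 4 ft, prism length L = 11.9 ft
Formula: V = (1/2 * b * h_tri) * L
Cross-section area = 0.5 * 5.5 * 4 = 11
V = 11 * 11.9
V = 130.9
130.9 ft^3


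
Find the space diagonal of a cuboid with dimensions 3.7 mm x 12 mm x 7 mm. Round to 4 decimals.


Shape: rectangular box (space diagonal)
l = 3.7 mm, w = 12 mm, h = 7 mm
Visualize: the diagonal of the base, then a right triangle with that diagonal and the height.
Formula: d = sqrt(l^2 + w^2 + h^2)
l^2 + w^2 + h^2 = 13.69 + 144 + 49 = 206.69
d = sqrt(206.69)
d = 14.3767
14.3767 mm


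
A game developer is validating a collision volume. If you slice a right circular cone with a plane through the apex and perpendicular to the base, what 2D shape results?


Solid: right circular cone
Cutting plane: through the apex and perpendicular to the base
Visualize the intersection of the plane with the solid's surface.
The boundary of the cut region is a isosceles triangle.
isosceles triangle


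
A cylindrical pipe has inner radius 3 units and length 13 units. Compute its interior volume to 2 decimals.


Shape: cylinder
Radius r = 3 units, Height h = 13 units
Formula: V = pi * r^2 * h
r^2 = 9
V = pi * 9 * 13
V = 117 * pi
V = 367.57
367.57 units^3


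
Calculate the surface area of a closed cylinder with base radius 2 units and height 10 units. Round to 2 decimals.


Shape: closed cylinder
Radius r = 2 units, Height h = 10 units
Formula: SA = 2*pi*r^2 + 2*pi*r*h = 2*pi*r*(r + h)
r + h = 12
2 * r * (r + h) = 2 * 2 * 12 = 48
SA = 48 * pi
SA = 150.8
150.8 units^2


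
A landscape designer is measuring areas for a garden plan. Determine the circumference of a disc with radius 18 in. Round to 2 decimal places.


Shape: circle
Radius r = 18 in
Formula: C = 2 * pi * r
C = 2 * pi * 18
C = 36 * pi
C = 113.1
113.1 in


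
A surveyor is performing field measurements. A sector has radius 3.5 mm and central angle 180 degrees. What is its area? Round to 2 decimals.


Shape: circular sector
Radius r = 3.5 mm, Angle = 180 degrees
Formula: A = (angle/360) * pi * r^2
r^2 = 12.25
Fraction of circle = 180/360
A = (180/360) * pi * 12.25
A = 6.125 * pi
A = 19.24
19.24 mm^2


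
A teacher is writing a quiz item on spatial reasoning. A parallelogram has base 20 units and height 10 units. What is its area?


Shape: parallelogram
Base b = 20 units, Height h = 10 units
Formula: A = b * h
A = 20 * 10
A = 200
200 units^2


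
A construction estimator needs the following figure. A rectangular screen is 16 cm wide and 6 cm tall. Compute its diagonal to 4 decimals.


Shape: rectangle (diagonal via Pythagoras)
Sides: 16 cm and 6 cm
Formula: d = sqrt(l^2 + w^2)
l^2 = 256, w^2 = 36
l^2 + w^2 = 292
d = sqrt(292)
d = 17.088
17.088 cm


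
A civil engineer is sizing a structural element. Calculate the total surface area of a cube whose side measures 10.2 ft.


Shape: cube
Side s = 10.2 ft
A cube has 6 square faces.
Formula: SA = 6 * s^2
s^2 = 104.04
SA = 6 * 104.04
SA = 624.24
624.24 ft^2


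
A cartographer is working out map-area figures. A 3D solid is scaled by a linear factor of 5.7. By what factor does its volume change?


Linear scale factor k = 5.7
Rule: under a linear scaling by k, volumes scale by k^3.
k^3 = 5.7 * 5.7 * 5.7
k^3 = 32.49 * 5.7
k^3 = 185.193
Volume scales by a factor of 185.193.
185.193 (dimensionless)


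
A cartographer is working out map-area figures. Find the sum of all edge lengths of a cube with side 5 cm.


Shape: cube
Side s = 5 cm
A cube has 12 edges, all equal.
Formula: total edge length = 12 * s
Total = 12 * 5
Total = 60
60 cm


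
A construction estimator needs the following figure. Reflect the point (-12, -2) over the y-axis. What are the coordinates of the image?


Transformation: reflection
Original point: (-12, -2)
Rule for reflection over the y-axis: (x, y) -> (-x, y)
Apply: (-12, -2) -> (12, -2)
(12, -2)


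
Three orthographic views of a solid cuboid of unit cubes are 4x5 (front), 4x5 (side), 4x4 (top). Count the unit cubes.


Orthographic views of a solid rectangular block:
Front view 4 x 5 -> length = 4, height = 5
Side view 4 x 5 -> width = 4, height = 5 (consistent)
Top view 4 x 4 -> confirms length = 4, width = 4
The block is 4 x 4 x 5.
Total unit cubes = 4 * 4 * 5 = 80
80 unit cubes


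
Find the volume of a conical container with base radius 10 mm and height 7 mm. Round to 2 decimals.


Shape: cone
Radius r = 10 mm, Height h = 7 mm
Formula: V = (1/3) * pi * r^2 * h
r^2 = 100
pi * r^2 * h = pi * 100 * 7 = 700 * pi
V = 700 * pi / 3
V = 733.04
733.04 mm^3


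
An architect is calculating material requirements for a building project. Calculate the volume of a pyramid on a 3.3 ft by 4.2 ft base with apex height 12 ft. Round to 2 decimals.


Shape: rectangular pyramid
Base: 3.3 ft x 4.2 ft, Height h = 12 ft
Formula: V = (1/3) * base_area * h
base_area = 3.3 * 4.2 = 13.86
base_area * h = 13.86 * 12 = 166.32
V = 166.32 / 3
V = 55.44
55.44 ft^3


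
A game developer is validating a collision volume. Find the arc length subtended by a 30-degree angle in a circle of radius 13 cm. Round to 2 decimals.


Shape: circular arc
Radius r = 13 cm, Angle = 30 degrees
Formula: L = (angle/360) * 2 * pi * r
2 * pi * r = 26 * pi
L = (30/360) * 26 * pi
L = 2.166667 * pi
L = 6.81
6.81 cm


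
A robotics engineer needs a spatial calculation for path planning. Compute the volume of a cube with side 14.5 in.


Shape: cube
Side s = 14.5 in
Formula: V = s^3
V = 14.5 * 14.5 * 14.5
V = 210.25 * 14.5
V = 3048.625
3048.625 in^3


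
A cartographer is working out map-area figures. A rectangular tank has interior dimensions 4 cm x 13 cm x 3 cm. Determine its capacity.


Shape: rectangular prism
l = 4 cm, w = 13 cm, h = 3 cm
Formula: V = l * w * h
V = 4 * 13 * 3
V = 52 * 3
V = 156
156 cm^3


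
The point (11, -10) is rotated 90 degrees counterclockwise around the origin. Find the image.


Transformation: rotation about the origin
Original point: (11, -10)
Rule for 90 deg counterclockwise: (x, y) -> (-y, x)
Apply: (11, -10) -> (10, 11)
(10, 11)


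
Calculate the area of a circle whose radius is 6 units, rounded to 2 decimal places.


Shape: circle
Radius r = 6 units
Formula: A = pi * r^2
r^2 = 6^2 = 36
A = pi * 36
A = 113.1
113.1 units^2


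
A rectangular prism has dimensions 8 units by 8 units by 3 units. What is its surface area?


Shape: rectangular prism
l = 8 units, w = 8 units, h = 3 units
Formula: SA = 2(lw + lh + wh)
lw = 64, lh = 24, wh = 24
lw + lh + wh = 112
SA = 2 * 112
SA = 224
224 units^2


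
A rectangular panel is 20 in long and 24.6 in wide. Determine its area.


Shape: rectangle
Length l = 20 in, Width w = 24.6 in
Formula: A = l * w
A = 20 * 24.6
A = 492
492 in^2


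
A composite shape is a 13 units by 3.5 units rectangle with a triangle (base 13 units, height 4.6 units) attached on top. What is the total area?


Composite shape: rectangle + triangle
Rectangle area = 13 * 3.5 = 45.5
Triangle area = 0.5 * 13 * 4.6 = 29.9
Total = 45.5 + 29.9
Total = 75.4
75.4 units^2


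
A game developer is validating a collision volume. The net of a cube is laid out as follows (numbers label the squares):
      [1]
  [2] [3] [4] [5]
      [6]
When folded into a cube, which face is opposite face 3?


Net: cross layout. Take square 3 as the base (bottom).
Fold the four squares in the horizontal row up around 3: 2 -> left, 4 -> right, 5 wraps to the top.
Fold 1 and 6 up from 3: 1 -> back, 6 -> front.
Opposite pairs are therefore: (1, 6), (2, 4), (3, 5).
Face 3 is opposite face 5.
face 5


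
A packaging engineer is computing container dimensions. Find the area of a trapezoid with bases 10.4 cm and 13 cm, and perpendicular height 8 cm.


Shape: trapezoid
Parallel sides a = 10.4 cm, b = 13 cm; Height h = 8 cm
Formula: A = (a + b) * h / 2
a + b = 10.4 + 13 = 23.4
A = 23.4 * 8 / 2
A = 187.2 / 2
A = 93.6
93.6 cm^2


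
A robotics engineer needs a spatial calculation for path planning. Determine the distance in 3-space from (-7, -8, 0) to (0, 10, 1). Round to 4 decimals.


3D distance between two points
P1 = (-7, -8, 0), P2 = (0, 10, 1)
Formula: d = sqrt((x2-x1)^2 + (y2-y1)^2 + (z2-z1)^2)
dx = 0 - -7 = 7
dy = 10 - -8 = 18
dz = 1 - 0 = 1
dx^2 + dy^2 + dz^2 = 49 + 324 + 1 = 374
d = sqrt(374)
d = 19.3391
19.3391 units


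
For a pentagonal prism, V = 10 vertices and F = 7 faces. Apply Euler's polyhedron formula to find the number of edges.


Polyhedron: pentagonal prism
Euler's formula for convex polyhedra: V - E + F = 2
Given: V = 10 vertices and F = 7 faces
Solve for E:
E = V + F - 2 = 10 + 7 - 2 = 15
15 edges


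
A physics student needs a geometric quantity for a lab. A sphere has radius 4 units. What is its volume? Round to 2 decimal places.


Shape: sphere
Radius r = 4 units
Formula: V = (4/3) * pi * r^3
r^3 = 64
(4/3) * 64 = 85.333333
V = 85.333333 * pi
V = 268.08
268.08 units^3


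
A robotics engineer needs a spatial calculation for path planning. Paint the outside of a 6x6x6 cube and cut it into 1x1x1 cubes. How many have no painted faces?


Large cube: 6 x 6 x 6, cut into unit cubes.
n = 6, so n - 2 = 4
Unpainted cubes form the interior (n - 2)^3 block.
(n - 2)^3 = 4^3 = 64
64 unit cubes


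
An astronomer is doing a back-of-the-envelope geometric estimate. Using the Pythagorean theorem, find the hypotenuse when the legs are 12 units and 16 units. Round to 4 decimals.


Shape: right triangle
Legs a = 12 units, b = 16 units
Formula: c = sqrt(a^2 + b^2)
a^2 = 144, b^2 = 256
a^2 + b^2 = 400
c = sqrt(400)
c = 20.0
20 units


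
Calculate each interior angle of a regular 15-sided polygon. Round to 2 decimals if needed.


Shape: regular pentadecagon (15 sides)
Formula: interior angle = (n - 2) * 180 / n
(n - 2) = 13
(n - 2) * 180 = 2340
angle = 2340 / 15
angle = 156
156 degrees


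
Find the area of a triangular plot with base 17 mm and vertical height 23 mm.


Shape: triangle
Base b = 17 mm, Height h = 23 mm
Formula: A = (1/2) * b * h
A = 0.5 * 17 * 23
A = 0.5 * 391
A = 195.5
195.5 mm^2


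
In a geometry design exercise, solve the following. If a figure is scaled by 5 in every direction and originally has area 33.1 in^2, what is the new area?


Linear scale factor k = 5
Original area = 33.1 in^2
Rule: under a linear scaling by k, areas scale by k^2.
k^2 = 5^2 = 25
New area = 33.1 * 25
New area = 827.5
827.5 in^2


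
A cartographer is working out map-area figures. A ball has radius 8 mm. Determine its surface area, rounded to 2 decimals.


Shape: sphere
Radius r = 8 mm
Formula: SA = 4 * pi * r^2
r^2 = 64
SA = 4 * pi * 64
SA = 256 * pi
SA = 804.25
804.25 mm^2


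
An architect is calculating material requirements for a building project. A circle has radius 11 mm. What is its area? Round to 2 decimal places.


Shape: circle
Radius r = 11 mm
Formula: A = pi * r^2
r^2 = 11^2 = 121
A = pi * 121
A = 380.13
380.13 mm^2


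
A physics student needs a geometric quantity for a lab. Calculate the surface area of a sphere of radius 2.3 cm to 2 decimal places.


Shape: sphere
Radius r = 2.3 cm
Formula: SA = 4 * pi * r^2
r^2 = 5.29
SA = 4 * pi * 5.29
SA = 21.16 * pi
SA = 66.48
66.48 cm^2


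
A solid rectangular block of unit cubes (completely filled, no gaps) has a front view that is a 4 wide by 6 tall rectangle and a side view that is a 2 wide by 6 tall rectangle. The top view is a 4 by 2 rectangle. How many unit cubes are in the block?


Orthographic views of a solid rectangular block:
Front view 4 x 6 -> length = 4, height = 6
Side view 2 x 6 -> width = 2, height = 6 (consistent)
Top view 4 x 2 -> confirms length = 4, width = 2
The block is 4 x 2 x 6.
Total unit cubes = 4 * 2 * 6 = 48
48 unit cubes


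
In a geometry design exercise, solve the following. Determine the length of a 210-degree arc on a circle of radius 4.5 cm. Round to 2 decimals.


Shape: circular arc
Radius r = 4.5 cm, Angle = 210 degrees
Formula: L = (angle/360) * 2 * pi * r
2 * pi * r = 9 * pi
L = (210/360) * 9 * pi
L = 5.25 * pi
L = 16.49
16.49 cm


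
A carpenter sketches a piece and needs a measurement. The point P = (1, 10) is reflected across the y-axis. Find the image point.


Transformation: reflection
Original point: (1, 10)
Rule for reflection over the y-axis: (x, y) -> (-x, y)
Apply: (1, 10) -> (-1, 10)
(-1, 10)


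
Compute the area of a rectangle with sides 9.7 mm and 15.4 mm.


Shape: rectangle
Length l = 9.7 mm, Width w = 15.4 mm
Formula: A = l * w
A = 9.7 * 15.4
A = 149.38
149.38 mm^2


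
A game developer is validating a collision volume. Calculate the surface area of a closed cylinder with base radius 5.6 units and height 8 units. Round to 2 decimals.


Shape: closed cylinder
Radius r = 5.6 units, Height h = 8 units
Formula: SA = 2*pi*r^2 + 2*pi*r*h = 2*pi*r*(r + h)
r + h = 13.6
2 * r * (r + h) = 2 * 5.6 * 13.6 = 152.32
SA = 152.32 * pi
SA = 478.53
478.53 units^2


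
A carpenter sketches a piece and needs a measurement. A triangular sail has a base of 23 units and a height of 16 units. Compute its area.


Shape: triangle
Base b = 23 units, Height h = 16 units
Formula: A = (1/2) * b * h
A = 0.5 * 23 * 16
A = 0.5 * 368
A = 184
184 units^2


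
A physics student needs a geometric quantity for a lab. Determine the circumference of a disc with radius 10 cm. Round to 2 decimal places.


Shape: circle
Radius r = 10 cm
Formula: C = 2 * pi * r
C = 2 * pi * 10
C = 20 * pi
C = 62.83
62.83 cm


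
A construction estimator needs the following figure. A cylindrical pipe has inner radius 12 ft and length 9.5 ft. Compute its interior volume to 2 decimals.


Shape: cylinder
Radius r = 12 ft, Height h = 9.5 ft
Formula: V = pi * r^2 * h
r^2 = 144
V = pi * 144 * 9.5
V = 1368 * pi
V = 4297.7
4297.7 ft^3


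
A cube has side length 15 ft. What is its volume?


Shape: cube
Side s = 15 ft
Formula: V = s^3
V = 15 * 15 * 15
V = 225 * 15
V = 3375
3375 ft^3


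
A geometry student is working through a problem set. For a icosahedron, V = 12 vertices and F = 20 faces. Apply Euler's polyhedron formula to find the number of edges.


Polyhedron: icosahedron
Euler's formula for convex polyhedra: V - E + F = 2
Given: V = 12 vertices and F = 20 faces
Solve for E:
E = V + F - 2 = 12 + 20 - 2 = 30
30 edges


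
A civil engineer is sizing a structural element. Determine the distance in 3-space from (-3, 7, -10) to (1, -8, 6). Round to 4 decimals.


3D distance between two points
P1 = (-3, 7, -10), P2 = (1, -8, 6)
Formula: d = sqrt((x2-x1)^2 + (y2-y1)^2 + (z2-z1)^2)
dx = 1 - -3 = 4
dy = -8 - 7 = -15
dz = 6 - -10 = 16
dx^2 + dy^2 + dz^2 = 16 + 225 + 256 = 497
d = sqrt(497)
d = 22.2935
22.2935 units


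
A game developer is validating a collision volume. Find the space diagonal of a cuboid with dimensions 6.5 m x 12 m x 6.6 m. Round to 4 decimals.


Shape: rectangular box (space diagonal)
l = 6.5 m, w = 12 m, h = 6.6 m
Visualize: the diagonal of the base, then a right triangle with that diagonal and the height.
Formula: d = sqrt(l^2 + w^2 + h^2)
l^2 + w^2 + h^2 = 42.25 + 144 + 43.56 = 229.81
d = sqrt(229.81)
d = 15.1595
15.1595 m


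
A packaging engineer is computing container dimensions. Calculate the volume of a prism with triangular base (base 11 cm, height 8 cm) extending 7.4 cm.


Shape: triangular prism
Triangle base = 11 cm, triangle height = 8 cm, prism length L = 7.4 cm
Formula: V = (1/2 * b * h_tri) * L
Cross-section area = 0.5 * 11 * 8 = 44
V = 44 * 7.4
V = 325.6
325.6 cm^3


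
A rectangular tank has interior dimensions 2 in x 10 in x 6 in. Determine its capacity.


Shape: rectangular prism
l = 2 in, w = 10 in, h = 6 in
Formula: V = l * w * h
V = 2 * 10 * 6
V = 20 * 6
V = 120
120 in^3


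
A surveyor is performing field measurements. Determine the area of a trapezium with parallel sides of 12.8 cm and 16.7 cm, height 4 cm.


Shape: trapezoid
Parallel sides a = 12.8 cm, b = 16.7 cm; Height h = 4 cm
Formula: A = (a + b) * h / 2
a + b = 12.8 + 16.7 = 29.5
A = 29.5 * 4 / 2
A = 118 / 2
A = 59
59 cm^2


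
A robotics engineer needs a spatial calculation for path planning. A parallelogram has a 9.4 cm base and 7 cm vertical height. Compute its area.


Shape: parallelogram
Base b = 9.4 cm, Height h = 7 cm
Formula: A = b * h
A = 9.4 * 7
A = 65.8
65.8 cm^2


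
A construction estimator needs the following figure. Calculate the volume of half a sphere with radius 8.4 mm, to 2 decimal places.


Shape: hemisphere (half of a sphere)
Radius r = 8.4 mm
Formula: V = (1/2) * (4/3) * pi * r^3 = (2/3) * pi * r^3
r^3 = 592.704
(2/3) * 592.704 = 395.136
V = 395.136 * pi
V = 1241.36
1241.36 mm^3


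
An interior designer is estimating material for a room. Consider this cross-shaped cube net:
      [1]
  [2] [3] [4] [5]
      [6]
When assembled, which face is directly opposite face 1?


Net: cross layout. Take square 3 as the base (bottom).
Fold the four squares in the horizontal row up around 3: 2 -> left, 4 -> right, 5 wraps to the top.
Fold 1 and 6 up from 3: 1 -> back, 6 -> front.
Opposite pairs are therefore: (1, 6), (2, 4), (3, 5).
Face 1 is opposite face 6.
face 6


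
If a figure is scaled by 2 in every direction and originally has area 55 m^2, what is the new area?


Linear scale factor k = 2
Original area = 55 m^2
Rule: under a linear scaling by k, areas scale by k^2.
k^2 = 2^2 = 4
New area = 55 * 4
New area = 220
220 m^2


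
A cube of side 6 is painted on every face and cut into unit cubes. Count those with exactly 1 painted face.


Large cube: 6 x 6 x 6, cut into unit cubes.
n = 6, so n - 2 = 4
Cubes with 1 painted face lie in the interior of each face.
A cube has 6 faces; each contributes (n - 2)^2 = 16 such cubes.
Count = 6 * 16 = 96
96 unit cubes


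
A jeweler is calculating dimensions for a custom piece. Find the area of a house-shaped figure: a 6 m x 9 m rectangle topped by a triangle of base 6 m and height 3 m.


Composite shape: rectangle + triangle
Rectangle area = 6 * 9 = 54
Triangle area = 0.5 * 6 * 3 = 9
Total = 54 + 9
Total = 63
63 m^2


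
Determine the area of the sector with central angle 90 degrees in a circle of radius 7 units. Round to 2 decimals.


Shape: circular sector
Radius r = 7 units, Angle = 90 degrees
Formula: A = (angle/360) * pi * r^2
r^2 = 49
Fraction of circle = 90/360
A = (90/360) * pi * 49
A = 12.25 * pi
A = 38.48
38.48 units^2


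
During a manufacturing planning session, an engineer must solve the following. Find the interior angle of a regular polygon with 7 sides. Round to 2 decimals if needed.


Shape: regular heptagon (7 sides)
Formula: interior angle = (n - 2) * 180 / n
(n - 2) = 5
(n - 2) * 180 = 900
angle = 900 / 7
angle = 128.57
128.57 degrees


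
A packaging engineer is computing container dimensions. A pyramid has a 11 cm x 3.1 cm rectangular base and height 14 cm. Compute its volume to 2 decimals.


Shape: rectangular pyramid
Base: 11 cm x 3.1 cm, Height h = 14 cm
Formula: V = (1/3) * base_area * h
base_area = 11 * 3.1 = 34.1
base_area * h = 34.1 * 14 = 477.4
V = 477.4 / 3
V = 159.13
159.13 cm^3


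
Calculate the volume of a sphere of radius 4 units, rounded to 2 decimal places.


Shape: sphere
Radius r = 4 units
Formula: V = (4/3) * pi * r^3
r^3 = 64
(4/3) * 64 = 85.333333
V = 85.333333 * pi
V = 268.08
268.08 units^3


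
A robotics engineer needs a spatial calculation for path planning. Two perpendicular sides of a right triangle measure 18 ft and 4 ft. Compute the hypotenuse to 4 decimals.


Shape: right triangle
Legs a = 18 ft, b = 4 ft
Formula: c = sqrt(a^2 + b^2)
a^2 = 324, b^2 = 16
a^2 + b^2 = 340
c = sqrt(340)
c = 18.4391
18.4391 ft


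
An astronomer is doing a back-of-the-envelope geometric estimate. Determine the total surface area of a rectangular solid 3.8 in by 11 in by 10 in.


Shape: rectangular prism
l = 3.8 in, w = 11 in, h = 10 in
Formula: SA = 2(lw + lh + wh)
lw = 41.8, lh = 38, wh = 110
lw + lh + wh = 189.8
SA = 2 * 189.8
SA = 379.6
379.6 in^2


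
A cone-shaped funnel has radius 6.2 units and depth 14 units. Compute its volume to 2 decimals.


Shape: cone
Radius r = 6.2 units, Height h = 14 units
Formula: V = (1/3) * pi * r^2 * h
r^2 = 38.44
pi * r^2 * h = pi * 38.44 * 14 = 538.16 * pi
V = 538.16 * pi / 3
V = 563.56
563.56 units^3


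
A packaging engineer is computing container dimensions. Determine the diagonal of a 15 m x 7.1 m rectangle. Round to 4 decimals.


Shape: rectangle (diagonal via Pythagoras)
Sides: 15 m and 7.1 m
Formula: d = sqrt(l^2 + w^2)
l^2 = 225, w^2 = 50.41
l^2 + w^2 = 275.41
d = sqrt(275.41)
d = 16.5955
16.5955 m


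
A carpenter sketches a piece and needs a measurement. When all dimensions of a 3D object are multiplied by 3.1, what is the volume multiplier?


Linear scale factor k = 3.1
Rule: under a linear scaling by k, volumes scale by k^3.
k^3 = 3.1 * 3.1 * 3.1
k^3 = 9.61 * 3.1
k^3 = 29.791
Volume scales by a factor of 29.791.
29.791 (dimensionless)


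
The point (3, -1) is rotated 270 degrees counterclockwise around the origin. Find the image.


Transformation: rotation about the origin
Original point: (3, -1)
Rule for 270 deg counterclockwise: (x, y) -> (y, -x)
Apply: (3, -1) -> (-1, -3)
(-1, -3)
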